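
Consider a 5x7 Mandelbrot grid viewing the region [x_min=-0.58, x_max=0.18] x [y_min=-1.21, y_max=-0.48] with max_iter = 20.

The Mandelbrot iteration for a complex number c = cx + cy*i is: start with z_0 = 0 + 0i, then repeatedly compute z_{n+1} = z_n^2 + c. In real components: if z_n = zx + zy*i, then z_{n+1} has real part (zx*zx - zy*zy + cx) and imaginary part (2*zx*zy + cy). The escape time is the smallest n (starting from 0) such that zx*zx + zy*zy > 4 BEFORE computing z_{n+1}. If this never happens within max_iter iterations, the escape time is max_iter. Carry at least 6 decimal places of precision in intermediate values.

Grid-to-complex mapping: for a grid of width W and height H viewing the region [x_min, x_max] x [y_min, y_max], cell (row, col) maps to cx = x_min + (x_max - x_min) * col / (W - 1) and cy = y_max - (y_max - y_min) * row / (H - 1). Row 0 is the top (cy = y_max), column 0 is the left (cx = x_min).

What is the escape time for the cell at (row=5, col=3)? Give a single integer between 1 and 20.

Answer: 4

Derivation:
z_0 = 0 + 0i, c = -0.0100 + -1.0883i
Iter 1: z = -0.0100 + -1.0883i, |z|^2 = 1.1846
Iter 2: z = -1.1944 + -1.0666i, |z|^2 = 2.5641
Iter 3: z = 0.2790 + 1.4594i, |z|^2 = 2.2077
Iter 4: z = -2.0621 + -0.2741i, |z|^2 = 4.3273
Escaped at iteration 4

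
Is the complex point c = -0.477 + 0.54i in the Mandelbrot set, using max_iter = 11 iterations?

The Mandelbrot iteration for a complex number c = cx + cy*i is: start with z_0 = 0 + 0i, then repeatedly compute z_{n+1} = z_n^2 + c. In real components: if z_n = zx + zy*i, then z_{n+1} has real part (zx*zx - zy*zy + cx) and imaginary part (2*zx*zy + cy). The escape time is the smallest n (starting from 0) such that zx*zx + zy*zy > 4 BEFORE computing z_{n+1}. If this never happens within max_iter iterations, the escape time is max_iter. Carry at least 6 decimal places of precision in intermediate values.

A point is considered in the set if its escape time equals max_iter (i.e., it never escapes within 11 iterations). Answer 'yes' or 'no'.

z_0 = 0 + 0i, c = -0.4770 + 0.5400i
Iter 1: z = -0.4770 + 0.5400i, |z|^2 = 0.5191
Iter 2: z = -0.5411 + 0.0248i, |z|^2 = 0.2934
Iter 3: z = -0.1849 + 0.5131i, |z|^2 = 0.2975
Iter 4: z = -0.7061 + 0.3503i, |z|^2 = 0.6213
Iter 5: z = -0.1011 + 0.0453i, |z|^2 = 0.0123
Iter 6: z = -0.4688 + 0.5308i, |z|^2 = 0.5016
Iter 7: z = -0.5390 + 0.0423i, |z|^2 = 0.2923
Iter 8: z = -0.1883 + 0.4945i, |z|^2 = 0.2799
Iter 9: z = -0.6860 + 0.3538i, |z|^2 = 0.5958
Iter 10: z = -0.1315 + 0.0545i, |z|^2 = 0.0203
Did not escape in 11 iterations → in set

Answer: yes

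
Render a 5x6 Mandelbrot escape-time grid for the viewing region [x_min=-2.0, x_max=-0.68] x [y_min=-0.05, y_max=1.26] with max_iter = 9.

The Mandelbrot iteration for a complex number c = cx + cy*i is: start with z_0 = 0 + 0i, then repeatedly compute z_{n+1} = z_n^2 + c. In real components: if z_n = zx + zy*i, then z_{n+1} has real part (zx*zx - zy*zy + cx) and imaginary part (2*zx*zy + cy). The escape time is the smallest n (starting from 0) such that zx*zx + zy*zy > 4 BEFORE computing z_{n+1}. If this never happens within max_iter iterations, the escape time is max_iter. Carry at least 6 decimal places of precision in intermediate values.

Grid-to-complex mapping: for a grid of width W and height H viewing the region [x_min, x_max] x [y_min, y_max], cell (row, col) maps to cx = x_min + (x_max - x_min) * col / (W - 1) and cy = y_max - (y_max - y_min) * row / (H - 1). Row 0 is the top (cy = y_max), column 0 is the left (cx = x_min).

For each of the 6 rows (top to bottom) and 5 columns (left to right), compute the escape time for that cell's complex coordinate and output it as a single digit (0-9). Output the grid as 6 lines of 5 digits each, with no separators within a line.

(row=0, col=0): c = -2.0000 + 1.2600i → escape time 1
(row=0, col=1): c = -1.6700 + 1.2600i → escape time 1
(row=0, col=2): c = -1.3400 + 1.2600i → escape time 2
(row=0, col=3): c = -1.0100 + 1.2600i → escape time 2
(row=0, col=4): c = -0.6800 + 1.2600i → escape time 3
(row=1, col=0): c = -2.0000 + 0.9980i → escape time 1
(row=1, col=1): c = -1.6700 + 0.9980i → escape time 2
(row=1, col=2): c = -1.3400 + 0.9980i → escape time 3
(row=1, col=3): c = -1.0100 + 0.9980i → escape time 3
(row=1, col=4): c = -0.6800 + 0.9980i → escape time 4
(row=2, col=0): c = -2.0000 + 0.7360i → escape time 1
(row=2, col=1): c = -1.6700 + 0.7360i → escape time 3
(row=2, col=2): c = -1.3400 + 0.7360i → escape time 3
(row=2, col=3): c = -1.0100 + 0.7360i → escape time 3
(row=2, col=4): c = -0.6800 + 0.7360i → escape time 5
(row=3, col=0): c = -2.0000 + 0.4740i → escape time 1
(row=3, col=1): c = -1.6700 + 0.4740i → escape time 3
(row=3, col=2): c = -1.3400 + 0.4740i → escape time 4
(row=3, col=3): c = -1.0100 + 0.4740i → escape time 5
(row=3, col=4): c = -0.6800 + 0.4740i → escape time 9
(row=4, col=0): c = -2.0000 + 0.2120i → escape time 1
(row=4, col=1): c = -1.6700 + 0.2120i → escape time 4
(row=4, col=2): c = -1.3400 + 0.2120i → escape time 7
(row=4, col=3): c = -1.0100 + 0.2120i → escape time 9
(row=4, col=4): c = -0.6800 + 0.2120i → escape time 9
(row=5, col=0): c = -2.0000 + -0.0500i → escape time 1
(row=5, col=1): c = -1.6700 + -0.0500i → escape time 7
(row=5, col=2): c = -1.3400 + -0.0500i → escape time 9
(row=5, col=3): c = -1.0100 + -0.0500i → escape time 9
(row=5, col=4): c = -0.6800 + -0.0500i → escape time 9

Answer: 11223
12334
13335
13459
14799
17999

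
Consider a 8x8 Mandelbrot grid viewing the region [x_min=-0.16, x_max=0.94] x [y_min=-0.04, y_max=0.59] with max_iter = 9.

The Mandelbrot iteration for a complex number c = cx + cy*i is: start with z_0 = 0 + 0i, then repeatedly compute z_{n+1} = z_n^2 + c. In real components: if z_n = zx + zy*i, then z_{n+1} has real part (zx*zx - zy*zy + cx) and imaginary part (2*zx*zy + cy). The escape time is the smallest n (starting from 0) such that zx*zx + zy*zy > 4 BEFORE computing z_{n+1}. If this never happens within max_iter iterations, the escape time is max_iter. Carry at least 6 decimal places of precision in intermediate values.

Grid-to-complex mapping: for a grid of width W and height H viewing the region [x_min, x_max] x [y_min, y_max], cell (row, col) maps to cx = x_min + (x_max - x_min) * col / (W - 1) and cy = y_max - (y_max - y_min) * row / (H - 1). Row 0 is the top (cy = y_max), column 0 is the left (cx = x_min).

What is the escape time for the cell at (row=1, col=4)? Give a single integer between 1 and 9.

Answer: 5

Derivation:
z_0 = 0 + 0i, c = 0.4686 + 0.5000i
Iter 1: z = 0.4686 + 0.5000i, |z|^2 = 0.4696
Iter 2: z = 0.4381 + 0.9686i, |z|^2 = 1.1301
Iter 3: z = -0.2776 + 1.3487i, |z|^2 = 1.8961
Iter 4: z = -1.2734 + -0.2488i, |z|^2 = 1.6835
Iter 5: z = 2.0283 + 1.1337i, |z|^2 = 5.3990
Escaped at iteration 5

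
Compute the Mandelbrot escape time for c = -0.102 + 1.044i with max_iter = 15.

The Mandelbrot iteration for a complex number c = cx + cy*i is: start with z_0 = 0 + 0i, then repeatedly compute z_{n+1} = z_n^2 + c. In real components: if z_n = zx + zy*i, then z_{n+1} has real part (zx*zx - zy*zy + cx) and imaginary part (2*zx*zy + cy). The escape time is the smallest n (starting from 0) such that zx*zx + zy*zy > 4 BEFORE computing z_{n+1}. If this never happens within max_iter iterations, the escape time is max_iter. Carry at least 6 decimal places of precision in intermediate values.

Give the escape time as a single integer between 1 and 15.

z_0 = 0 + 0i, c = -0.1020 + 1.0440i
Iter 1: z = -0.1020 + 1.0440i, |z|^2 = 1.1003
Iter 2: z = -1.1815 + 0.8310i, |z|^2 = 2.0866
Iter 3: z = 0.6034 + -0.9198i, |z|^2 = 1.2101
Iter 4: z = -0.5839 + -0.0660i, |z|^2 = 0.3452
Iter 5: z = 0.2345 + 1.1211i, |z|^2 = 1.3118
Iter 6: z = -1.3038 + 1.5698i, |z|^2 = 4.1643
Escaped at iteration 6

Answer: 6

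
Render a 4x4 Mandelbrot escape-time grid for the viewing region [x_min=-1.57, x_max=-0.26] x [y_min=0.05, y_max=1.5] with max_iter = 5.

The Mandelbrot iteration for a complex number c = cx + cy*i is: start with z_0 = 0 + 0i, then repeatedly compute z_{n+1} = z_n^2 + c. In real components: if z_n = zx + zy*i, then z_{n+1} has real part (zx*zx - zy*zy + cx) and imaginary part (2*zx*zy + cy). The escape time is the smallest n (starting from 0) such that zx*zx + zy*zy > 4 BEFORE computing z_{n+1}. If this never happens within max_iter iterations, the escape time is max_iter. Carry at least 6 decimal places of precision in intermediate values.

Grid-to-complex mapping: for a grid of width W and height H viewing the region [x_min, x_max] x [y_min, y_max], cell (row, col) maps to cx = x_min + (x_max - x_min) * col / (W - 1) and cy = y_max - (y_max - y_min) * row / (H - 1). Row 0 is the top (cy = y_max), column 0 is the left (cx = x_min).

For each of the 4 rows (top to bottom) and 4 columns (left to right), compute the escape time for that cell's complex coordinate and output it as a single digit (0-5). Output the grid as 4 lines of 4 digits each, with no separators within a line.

(row=0, col=0): c = -1.5700 + 1.5000i → escape time 1
(row=0, col=1): c = -1.1333 + 1.5000i → escape time 2
(row=0, col=2): c = -0.6967 + 1.5000i → escape time 2
(row=0, col=3): c = -0.2600 + 1.5000i → escape time 2
(row=1, col=0): c = -1.5700 + 1.0167i → escape time 2
(row=1, col=1): c = -1.1333 + 1.0167i → escape time 3
(row=1, col=2): c = -0.6967 + 1.0167i → escape time 3
(row=1, col=3): c = -0.2600 + 1.0167i → escape time 5
(row=2, col=0): c = -1.5700 + 0.5333i → escape time 3
(row=2, col=1): c = -1.1333 + 0.5333i → escape time 5
(row=2, col=2): c = -0.6967 + 0.5333i → escape time 5
(row=2, col=3): c = -0.2600 + 0.5333i → escape time 5
(row=3, col=0): c = -1.5700 + 0.0500i → escape time 5
(row=3, col=1): c = -1.1333 + 0.0500i → escape time 5
(row=3, col=2): c = -0.6967 + 0.0500i → escape time 5
(row=3, col=3): c = -0.2600 + 0.0500i → escape time 5

Answer: 1222
2335
3555
5555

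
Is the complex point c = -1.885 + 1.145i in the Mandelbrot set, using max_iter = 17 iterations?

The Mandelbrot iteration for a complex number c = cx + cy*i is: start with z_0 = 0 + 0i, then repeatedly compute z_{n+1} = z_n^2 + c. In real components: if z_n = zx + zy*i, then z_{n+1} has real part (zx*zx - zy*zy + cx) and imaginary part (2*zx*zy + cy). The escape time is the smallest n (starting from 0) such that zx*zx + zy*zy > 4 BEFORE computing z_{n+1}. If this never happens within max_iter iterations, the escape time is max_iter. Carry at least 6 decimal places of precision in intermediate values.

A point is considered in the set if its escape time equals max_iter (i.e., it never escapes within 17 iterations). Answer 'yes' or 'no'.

z_0 = 0 + 0i, c = -1.8850 + 1.1450i
Iter 1: z = -1.8850 + 1.1450i, |z|^2 = 4.8643
Escaped at iteration 1

Answer: no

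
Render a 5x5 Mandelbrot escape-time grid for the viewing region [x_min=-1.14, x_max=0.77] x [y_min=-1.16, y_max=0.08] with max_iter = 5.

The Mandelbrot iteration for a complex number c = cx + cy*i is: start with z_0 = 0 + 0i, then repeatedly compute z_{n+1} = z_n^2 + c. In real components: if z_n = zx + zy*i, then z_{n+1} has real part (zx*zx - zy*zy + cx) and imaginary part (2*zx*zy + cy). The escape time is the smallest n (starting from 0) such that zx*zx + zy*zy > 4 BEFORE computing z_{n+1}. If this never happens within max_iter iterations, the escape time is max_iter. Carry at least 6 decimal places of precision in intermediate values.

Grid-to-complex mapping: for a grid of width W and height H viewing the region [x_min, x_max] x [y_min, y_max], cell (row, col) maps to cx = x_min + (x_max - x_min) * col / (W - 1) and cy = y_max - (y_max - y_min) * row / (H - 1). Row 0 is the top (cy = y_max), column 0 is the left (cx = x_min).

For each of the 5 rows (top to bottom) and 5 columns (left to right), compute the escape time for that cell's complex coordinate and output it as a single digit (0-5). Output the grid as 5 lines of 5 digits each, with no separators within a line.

(row=0, col=0): c = -1.1400 + 0.0800i → escape time 5
(row=0, col=1): c = -0.6625 + 0.0800i → escape time 5
(row=0, col=2): c = -0.1850 + 0.0800i → escape time 5
(row=0, col=3): c = 0.2925 + 0.0800i → escape time 5
(row=0, col=4): c = 0.7700 + 0.0800i → escape time 3
(row=1, col=0): c = -1.1400 + -0.2300i → escape time 5
(row=1, col=1): c = -0.6625 + -0.2300i → escape time 5
(row=1, col=2): c = -0.1850 + -0.2300i → escape time 5
(row=1, col=3): c = 0.2925 + -0.2300i → escape time 5
(row=1, col=4): c = 0.7700 + -0.2300i → escape time 3
(row=2, col=0): c = -1.1400 + -0.5400i → escape time 5
(row=2, col=1): c = -0.6625 + -0.5400i → escape time 5
(row=2, col=2): c = -0.1850 + -0.5400i → escape time 5
(row=2, col=3): c = 0.2925 + -0.5400i → escape time 5
(row=2, col=4): c = 0.7700 + -0.5400i → escape time 3
(row=3, col=0): c = -1.1400 + -0.8500i → escape time 3
(row=3, col=1): c = -0.6625 + -0.8500i → escape time 4
(row=3, col=2): c = -0.1850 + -0.8500i → escape time 5
(row=3, col=3): c = 0.2925 + -0.8500i → escape time 4
(row=3, col=4): c = 0.7700 + -0.8500i → escape time 2
(row=4, col=0): c = -1.1400 + -1.1600i → escape time 3
(row=4, col=1): c = -0.6625 + -1.1600i → escape time 3
(row=4, col=2): c = -0.1850 + -1.1600i → escape time 4
(row=4, col=3): c = 0.2925 + -1.1600i → escape time 2
(row=4, col=4): c = 0.7700 + -1.1600i → escape time 2

Answer: 55553
55553
55553
34542
33422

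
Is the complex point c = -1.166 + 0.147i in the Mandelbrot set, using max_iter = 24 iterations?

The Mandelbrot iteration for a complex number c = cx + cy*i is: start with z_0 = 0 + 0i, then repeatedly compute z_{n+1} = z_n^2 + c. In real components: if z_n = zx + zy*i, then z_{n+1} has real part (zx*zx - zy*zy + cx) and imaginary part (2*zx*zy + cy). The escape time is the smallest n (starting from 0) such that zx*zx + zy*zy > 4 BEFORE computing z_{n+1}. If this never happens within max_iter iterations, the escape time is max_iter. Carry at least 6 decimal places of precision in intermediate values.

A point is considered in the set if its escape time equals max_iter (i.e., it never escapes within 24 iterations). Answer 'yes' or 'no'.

z_0 = 0 + 0i, c = -1.1660 + 0.1470i
Iter 1: z = -1.1660 + 0.1470i, |z|^2 = 1.3812
Iter 2: z = 0.1719 + -0.1958i, |z|^2 = 0.0679
Iter 3: z = -1.1748 + 0.0797i, |z|^2 = 1.3864
Iter 4: z = 0.2077 + -0.0402i, |z|^2 = 0.0448
Iter 5: z = -1.1245 + 0.1303i, |z|^2 = 1.2814
Iter 6: z = 0.0814 + -0.1461i, |z|^2 = 0.0280
Iter 7: z = -1.1807 + 0.1232i, |z|^2 = 1.4092
Iter 8: z = 0.2129 + -0.1440i, |z|^2 = 0.0660
Iter 9: z = -1.1414 + 0.0857i, |z|^2 = 1.3102
Iter 10: z = 0.1295 + -0.0487i, |z|^2 = 0.0191
Iter 11: z = -1.1516 + 0.1344i, |z|^2 = 1.3443
Iter 12: z = 0.1421 + -0.1626i, |z|^2 = 0.0466
Iter 13: z = -1.1722 + 0.1008i, |z|^2 = 1.3843
Iter 14: z = 0.1979 + -0.0893i, |z|^2 = 0.0472
Iter 15: z = -1.1348 + 0.1116i, |z|^2 = 1.3002
Iter 16: z = 0.1093 + -0.1064i, |z|^2 = 0.0233
Iter 17: z = -1.1654 + 0.1237i, |z|^2 = 1.3734
Iter 18: z = 0.1768 + -0.1414i, |z|^2 = 0.0513
Iter 19: z = -1.1547 + 0.0970i, |z|^2 = 1.3429
Iter 20: z = 0.1580 + -0.0770i, |z|^2 = 0.0309
Iter 21: z = -1.1470 + 0.1227i, |z|^2 = 1.3306
Iter 22: z = 0.1345 + -0.1344i, |z|^2 = 0.0361
Iter 23: z = -1.1660 + 0.1109i, |z|^2 = 1.3718
Did not escape in 24 iterations → in set

Answer: yes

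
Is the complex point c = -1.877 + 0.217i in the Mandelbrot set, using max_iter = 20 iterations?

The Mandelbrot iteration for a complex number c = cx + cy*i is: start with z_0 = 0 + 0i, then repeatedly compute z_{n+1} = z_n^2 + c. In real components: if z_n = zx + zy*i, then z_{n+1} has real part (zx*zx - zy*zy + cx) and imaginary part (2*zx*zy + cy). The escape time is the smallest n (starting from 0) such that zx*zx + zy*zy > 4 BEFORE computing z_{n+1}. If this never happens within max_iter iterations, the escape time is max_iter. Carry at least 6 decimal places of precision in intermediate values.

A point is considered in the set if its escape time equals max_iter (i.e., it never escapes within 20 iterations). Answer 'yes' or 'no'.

z_0 = 0 + 0i, c = -1.8770 + 0.2170i
Iter 1: z = -1.8770 + 0.2170i, |z|^2 = 3.5702
Iter 2: z = 1.5990 + -0.5976i, |z|^2 = 2.9141
Iter 3: z = 0.3228 + -1.6942i, |z|^2 = 2.9746
Iter 4: z = -4.6432 + -0.8767i, |z|^2 = 22.3282
Escaped at iteration 4

Answer: no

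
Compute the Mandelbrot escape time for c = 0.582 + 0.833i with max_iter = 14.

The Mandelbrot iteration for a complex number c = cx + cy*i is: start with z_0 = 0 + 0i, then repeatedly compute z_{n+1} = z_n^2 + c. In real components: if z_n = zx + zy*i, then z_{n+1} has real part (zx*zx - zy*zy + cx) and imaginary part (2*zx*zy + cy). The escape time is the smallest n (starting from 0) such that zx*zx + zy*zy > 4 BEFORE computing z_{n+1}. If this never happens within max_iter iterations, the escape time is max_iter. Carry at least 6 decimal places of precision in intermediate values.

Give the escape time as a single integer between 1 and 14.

Answer: 3

Derivation:
z_0 = 0 + 0i, c = 0.5820 + 0.8330i
Iter 1: z = 0.5820 + 0.8330i, |z|^2 = 1.0326
Iter 2: z = 0.2268 + 1.8026i, |z|^2 = 3.3009
Iter 3: z = -2.6160 + 1.6508i, |z|^2 = 9.5683
Escaped at iteration 3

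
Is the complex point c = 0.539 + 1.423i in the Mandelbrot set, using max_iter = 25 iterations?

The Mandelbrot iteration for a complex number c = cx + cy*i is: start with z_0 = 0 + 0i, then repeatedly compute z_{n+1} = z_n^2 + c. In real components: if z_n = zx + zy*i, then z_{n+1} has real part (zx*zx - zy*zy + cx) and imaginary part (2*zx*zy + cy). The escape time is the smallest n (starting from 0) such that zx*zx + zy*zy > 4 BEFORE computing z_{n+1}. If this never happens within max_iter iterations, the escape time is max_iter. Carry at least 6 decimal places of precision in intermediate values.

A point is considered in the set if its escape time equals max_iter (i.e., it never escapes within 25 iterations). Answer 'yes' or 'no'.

Answer: no

Derivation:
z_0 = 0 + 0i, c = 0.5390 + 1.4230i
Iter 1: z = 0.5390 + 1.4230i, |z|^2 = 2.3155
Iter 2: z = -1.1954 + 2.9570i, |z|^2 = 10.1728
Escaped at iteration 2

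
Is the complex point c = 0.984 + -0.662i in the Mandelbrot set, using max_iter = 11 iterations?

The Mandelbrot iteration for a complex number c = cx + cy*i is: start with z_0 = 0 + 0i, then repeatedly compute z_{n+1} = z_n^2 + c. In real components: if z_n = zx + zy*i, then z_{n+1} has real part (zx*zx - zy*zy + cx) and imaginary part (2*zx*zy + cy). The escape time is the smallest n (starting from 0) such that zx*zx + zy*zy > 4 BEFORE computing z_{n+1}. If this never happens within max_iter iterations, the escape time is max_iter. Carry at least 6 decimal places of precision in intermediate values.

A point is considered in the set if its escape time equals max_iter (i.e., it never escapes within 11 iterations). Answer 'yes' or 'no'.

Answer: no

Derivation:
z_0 = 0 + 0i, c = 0.9840 + -0.6620i
Iter 1: z = 0.9840 + -0.6620i, |z|^2 = 1.4065
Iter 2: z = 1.5140 + -1.9648i, |z|^2 = 6.1527
Escaped at iteration 2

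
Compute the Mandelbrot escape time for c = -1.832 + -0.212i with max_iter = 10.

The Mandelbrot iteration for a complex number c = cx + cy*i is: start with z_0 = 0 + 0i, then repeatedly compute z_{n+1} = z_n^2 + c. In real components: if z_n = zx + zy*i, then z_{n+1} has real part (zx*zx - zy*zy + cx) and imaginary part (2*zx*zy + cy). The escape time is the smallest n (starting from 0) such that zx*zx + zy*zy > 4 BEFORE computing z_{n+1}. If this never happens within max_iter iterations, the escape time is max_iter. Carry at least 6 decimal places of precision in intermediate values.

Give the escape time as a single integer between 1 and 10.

Answer: 4

Derivation:
z_0 = 0 + 0i, c = -1.8320 + -0.2120i
Iter 1: z = -1.8320 + -0.2120i, |z|^2 = 3.4012
Iter 2: z = 1.4793 + 0.5648i, |z|^2 = 2.5072
Iter 3: z = 0.0373 + 1.4589i, |z|^2 = 2.1298
Iter 4: z = -3.9590 + -0.1031i, |z|^2 = 15.6843
Escaped at iteration 4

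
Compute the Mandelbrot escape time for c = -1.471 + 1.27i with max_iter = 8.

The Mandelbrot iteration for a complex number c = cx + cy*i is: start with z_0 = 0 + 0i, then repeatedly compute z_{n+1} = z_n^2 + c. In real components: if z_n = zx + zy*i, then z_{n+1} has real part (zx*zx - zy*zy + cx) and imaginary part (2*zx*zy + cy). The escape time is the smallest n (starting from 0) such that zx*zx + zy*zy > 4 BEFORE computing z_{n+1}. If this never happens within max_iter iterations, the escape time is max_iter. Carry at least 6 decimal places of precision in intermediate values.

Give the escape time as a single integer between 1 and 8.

Answer: 2

Derivation:
z_0 = 0 + 0i, c = -1.4710 + 1.2700i
Iter 1: z = -1.4710 + 1.2700i, |z|^2 = 3.7767
Iter 2: z = -0.9201 + -2.4663i, |z|^2 = 6.9293
Escaped at iteration 2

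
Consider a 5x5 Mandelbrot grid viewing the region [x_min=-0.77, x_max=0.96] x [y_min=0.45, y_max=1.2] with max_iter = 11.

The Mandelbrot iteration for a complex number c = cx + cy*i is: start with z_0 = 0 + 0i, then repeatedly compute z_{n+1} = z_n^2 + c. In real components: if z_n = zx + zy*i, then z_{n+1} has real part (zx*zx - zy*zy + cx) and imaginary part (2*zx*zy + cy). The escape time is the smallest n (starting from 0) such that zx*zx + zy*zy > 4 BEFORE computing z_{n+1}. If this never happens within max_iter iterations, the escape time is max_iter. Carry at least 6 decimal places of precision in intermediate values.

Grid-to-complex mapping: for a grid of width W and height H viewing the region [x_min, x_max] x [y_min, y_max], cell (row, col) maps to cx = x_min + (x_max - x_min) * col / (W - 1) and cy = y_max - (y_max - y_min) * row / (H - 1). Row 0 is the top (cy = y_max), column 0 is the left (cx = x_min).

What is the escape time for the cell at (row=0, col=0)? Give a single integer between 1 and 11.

Answer: 3

Derivation:
z_0 = 0 + 0i, c = -0.7700 + 1.2000i
Iter 1: z = -0.7700 + 1.2000i, |z|^2 = 2.0329
Iter 2: z = -1.6171 + -0.6480i, |z|^2 = 3.0349
Iter 3: z = 1.4251 + 3.2958i, |z|^2 = 12.8930
Escaped at iteration 3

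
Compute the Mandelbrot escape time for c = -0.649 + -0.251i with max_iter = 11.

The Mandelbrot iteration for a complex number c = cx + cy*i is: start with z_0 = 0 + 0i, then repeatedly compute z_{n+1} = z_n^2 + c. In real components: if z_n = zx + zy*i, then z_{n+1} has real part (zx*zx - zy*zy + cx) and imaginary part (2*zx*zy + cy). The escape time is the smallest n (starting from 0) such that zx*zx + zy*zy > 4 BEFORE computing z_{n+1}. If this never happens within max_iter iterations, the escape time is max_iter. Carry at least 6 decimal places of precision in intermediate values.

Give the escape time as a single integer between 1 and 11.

Answer: 11

Derivation:
z_0 = 0 + 0i, c = -0.6490 + -0.2510i
Iter 1: z = -0.6490 + -0.2510i, |z|^2 = 0.4842
Iter 2: z = -0.2908 + 0.0748i, |z|^2 = 0.0902
Iter 3: z = -0.5700 + -0.2945i, |z|^2 = 0.4117
Iter 4: z = -0.4108 + 0.0848i, |z|^2 = 0.1759
Iter 5: z = -0.4874 + -0.3206i, |z|^2 = 0.3404
Iter 6: z = -0.5142 + 0.0616i, |z|^2 = 0.2682
Iter 7: z = -0.3884 + -0.3143i, |z|^2 = 0.2496
Iter 8: z = -0.5970 + -0.0069i, |z|^2 = 0.3564
Iter 9: z = -0.2927 + -0.2428i, |z|^2 = 0.1446
Iter 10: z = -0.6223 + -0.1089i, |z|^2 = 0.3991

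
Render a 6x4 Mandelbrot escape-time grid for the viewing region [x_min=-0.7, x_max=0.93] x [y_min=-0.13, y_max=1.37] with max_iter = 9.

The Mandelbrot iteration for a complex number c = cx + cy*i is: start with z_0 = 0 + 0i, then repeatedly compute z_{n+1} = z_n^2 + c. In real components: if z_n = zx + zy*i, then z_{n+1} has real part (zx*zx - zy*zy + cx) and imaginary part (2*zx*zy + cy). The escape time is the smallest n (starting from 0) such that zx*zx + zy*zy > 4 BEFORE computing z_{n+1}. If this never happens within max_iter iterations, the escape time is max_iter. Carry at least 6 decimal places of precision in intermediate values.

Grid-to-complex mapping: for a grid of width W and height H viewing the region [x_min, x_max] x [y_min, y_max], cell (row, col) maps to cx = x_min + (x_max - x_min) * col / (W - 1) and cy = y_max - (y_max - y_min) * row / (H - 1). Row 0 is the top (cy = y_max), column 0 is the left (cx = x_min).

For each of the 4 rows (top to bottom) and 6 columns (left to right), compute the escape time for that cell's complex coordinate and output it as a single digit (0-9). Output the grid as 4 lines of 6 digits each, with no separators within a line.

Answer: 222222
459432
999943
999943

Derivation:
(row=0, col=0): c = -0.7000 + 1.3700i → escape time 2
(row=0, col=1): c = -0.3740 + 1.3700i → escape time 2
(row=0, col=2): c = -0.0480 + 1.3700i → escape time 2
(row=0, col=3): c = 0.2780 + 1.3700i → escape time 2
(row=0, col=4): c = 0.6040 + 1.3700i → escape time 2
(row=0, col=5): c = 0.9300 + 1.3700i → escape time 2
(row=1, col=0): c = -0.7000 + 0.8700i → escape time 4
(row=1, col=1): c = -0.3740 + 0.8700i → escape time 5
(row=1, col=2): c = -0.0480 + 0.8700i → escape time 9
(row=1, col=3): c = 0.2780 + 0.8700i → escape time 4
(row=1, col=4): c = 0.6040 + 0.8700i → escape time 3
(row=1, col=5): c = 0.9300 + 0.8700i → escape time 2
(row=2, col=0): c = -0.7000 + 0.3700i → escape time 9
(row=2, col=1): c = -0.3740 + 0.3700i → escape time 9
(row=2, col=2): c = -0.0480 + 0.3700i → escape time 9
(row=2, col=3): c = 0.2780 + 0.3700i → escape time 9
(row=2, col=4): c = 0.6040 + 0.3700i → escape time 4
(row=2, col=5): c = 0.9300 + 0.3700i → escape time 3
(row=3, col=0): c = -0.7000 + -0.1300i → escape time 9
(row=3, col=1): c = -0.3740 + -0.1300i → escape time 9
(row=3, col=2): c = -0.0480 + -0.1300i → escape time 9
(row=3, col=3): c = 0.2780 + -0.1300i → escape time 9
(row=3, col=4): c = 0.6040 + -0.1300i → escape time 4
(row=3, col=5): c = 0.9300 + -0.1300i → escape time 3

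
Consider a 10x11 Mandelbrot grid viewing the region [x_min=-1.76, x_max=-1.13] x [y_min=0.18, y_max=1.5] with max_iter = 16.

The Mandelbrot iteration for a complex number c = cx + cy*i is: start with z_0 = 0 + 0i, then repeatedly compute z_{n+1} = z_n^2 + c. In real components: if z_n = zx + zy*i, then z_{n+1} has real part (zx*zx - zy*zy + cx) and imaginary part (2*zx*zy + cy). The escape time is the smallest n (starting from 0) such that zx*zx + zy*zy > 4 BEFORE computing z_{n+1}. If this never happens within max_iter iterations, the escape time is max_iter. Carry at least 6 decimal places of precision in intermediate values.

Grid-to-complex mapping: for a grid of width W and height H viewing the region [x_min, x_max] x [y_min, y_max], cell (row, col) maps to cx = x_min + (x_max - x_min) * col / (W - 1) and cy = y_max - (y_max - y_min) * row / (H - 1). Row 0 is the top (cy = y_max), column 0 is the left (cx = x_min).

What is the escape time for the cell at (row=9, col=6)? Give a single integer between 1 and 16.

z_0 = 0 + 0i, c = -1.3400 + 0.3120i
Iter 1: z = -1.3400 + 0.3120i, |z|^2 = 1.8929
Iter 2: z = 0.3583 + -0.5242i, |z|^2 = 0.4031
Iter 3: z = -1.4864 + -0.0636i, |z|^2 = 2.2134
Iter 4: z = 0.8653 + 0.5010i, |z|^2 = 0.9998
Iter 5: z = -0.8422 + 1.1790i, |z|^2 = 2.0993
Iter 6: z = -2.0208 + -1.6739i, |z|^2 = 6.8855
Escaped at iteration 6

Answer: 6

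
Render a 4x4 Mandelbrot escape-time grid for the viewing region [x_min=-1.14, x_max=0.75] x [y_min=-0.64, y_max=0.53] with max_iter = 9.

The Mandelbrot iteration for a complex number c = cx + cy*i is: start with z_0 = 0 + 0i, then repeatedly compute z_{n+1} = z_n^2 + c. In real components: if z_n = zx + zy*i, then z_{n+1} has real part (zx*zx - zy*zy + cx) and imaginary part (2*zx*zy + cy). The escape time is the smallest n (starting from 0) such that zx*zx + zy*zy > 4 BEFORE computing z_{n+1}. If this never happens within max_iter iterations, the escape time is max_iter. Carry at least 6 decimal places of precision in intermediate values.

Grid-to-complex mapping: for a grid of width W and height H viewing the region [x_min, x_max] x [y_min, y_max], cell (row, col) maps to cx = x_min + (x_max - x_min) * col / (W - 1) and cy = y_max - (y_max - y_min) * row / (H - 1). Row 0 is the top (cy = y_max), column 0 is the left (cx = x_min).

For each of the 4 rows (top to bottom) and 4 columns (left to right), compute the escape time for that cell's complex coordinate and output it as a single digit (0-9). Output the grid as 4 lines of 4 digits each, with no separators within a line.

(row=0, col=0): c = -1.1400 + 0.5300i → escape time 5
(row=0, col=1): c = -0.5100 + 0.5300i → escape time 9
(row=0, col=2): c = 0.1200 + 0.5300i → escape time 9
(row=0, col=3): c = 0.7500 + 0.5300i → escape time 3
(row=1, col=0): c = -1.1400 + 0.1400i → escape time 9
(row=1, col=1): c = -0.5100 + 0.1400i → escape time 9
(row=1, col=2): c = 0.1200 + 0.1400i → escape time 9
(row=1, col=3): c = 0.7500 + 0.1400i → escape time 3
(row=2, col=0): c = -1.1400 + -0.2500i → escape time 9
(row=2, col=1): c = -0.5100 + -0.2500i → escape time 9
(row=2, col=2): c = 0.1200 + -0.2500i → escape time 9
(row=2, col=3): c = 0.7500 + -0.2500i → escape time 3
(row=3, col=0): c = -1.1400 + -0.6400i → escape time 3
(row=3, col=1): c = -0.5100 + -0.6400i → escape time 9
(row=3, col=2): c = 0.1200 + -0.6400i → escape time 9
(row=3, col=3): c = 0.7500 + -0.6400i → escape time 3

Answer: 5993
9993
9993
3993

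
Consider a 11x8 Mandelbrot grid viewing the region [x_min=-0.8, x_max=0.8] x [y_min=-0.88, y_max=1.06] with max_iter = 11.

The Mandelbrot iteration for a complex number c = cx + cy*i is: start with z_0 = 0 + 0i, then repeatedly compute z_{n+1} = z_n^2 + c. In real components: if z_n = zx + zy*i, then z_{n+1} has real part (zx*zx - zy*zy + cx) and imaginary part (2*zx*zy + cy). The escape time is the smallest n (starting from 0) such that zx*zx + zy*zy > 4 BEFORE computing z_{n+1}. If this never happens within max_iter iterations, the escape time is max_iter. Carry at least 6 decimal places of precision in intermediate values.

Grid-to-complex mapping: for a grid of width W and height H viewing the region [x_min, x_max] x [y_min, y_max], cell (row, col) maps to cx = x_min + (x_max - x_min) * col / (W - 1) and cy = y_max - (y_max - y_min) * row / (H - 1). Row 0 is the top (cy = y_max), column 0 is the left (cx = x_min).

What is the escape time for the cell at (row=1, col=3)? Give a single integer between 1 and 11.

Answer: 8

Derivation:
z_0 = 0 + 0i, c = -0.3200 + 0.7829i
Iter 1: z = -0.3200 + 0.7829i, |z|^2 = 0.7153
Iter 2: z = -0.8305 + 0.2818i, |z|^2 = 0.7691
Iter 3: z = 0.2902 + 0.3148i, |z|^2 = 0.1833
Iter 4: z = -0.3348 + 0.9656i, |z|^2 = 1.0444
Iter 5: z = -1.1402 + 0.1362i, |z|^2 = 1.3187
Iter 6: z = 0.9615 + 0.4721i, |z|^2 = 1.1475
Iter 7: z = 0.3816 + 1.6908i, |z|^2 = 3.0045
Iter 8: z = -3.0333 + 2.0734i, |z|^2 = 13.4995
Escaped at iteration 8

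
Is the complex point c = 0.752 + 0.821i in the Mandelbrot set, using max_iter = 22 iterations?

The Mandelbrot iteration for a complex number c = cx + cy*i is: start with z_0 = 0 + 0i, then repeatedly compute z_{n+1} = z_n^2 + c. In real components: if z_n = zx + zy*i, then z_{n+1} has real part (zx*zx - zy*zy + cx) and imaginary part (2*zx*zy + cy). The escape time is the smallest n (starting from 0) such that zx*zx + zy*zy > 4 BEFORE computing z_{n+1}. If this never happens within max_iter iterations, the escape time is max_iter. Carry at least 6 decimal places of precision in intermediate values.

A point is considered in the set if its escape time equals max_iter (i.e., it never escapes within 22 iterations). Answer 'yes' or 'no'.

z_0 = 0 + 0i, c = 0.7520 + 0.8210i
Iter 1: z = 0.7520 + 0.8210i, |z|^2 = 1.2395
Iter 2: z = 0.6435 + 2.0558i, |z|^2 = 4.6403
Escaped at iteration 2

Answer: no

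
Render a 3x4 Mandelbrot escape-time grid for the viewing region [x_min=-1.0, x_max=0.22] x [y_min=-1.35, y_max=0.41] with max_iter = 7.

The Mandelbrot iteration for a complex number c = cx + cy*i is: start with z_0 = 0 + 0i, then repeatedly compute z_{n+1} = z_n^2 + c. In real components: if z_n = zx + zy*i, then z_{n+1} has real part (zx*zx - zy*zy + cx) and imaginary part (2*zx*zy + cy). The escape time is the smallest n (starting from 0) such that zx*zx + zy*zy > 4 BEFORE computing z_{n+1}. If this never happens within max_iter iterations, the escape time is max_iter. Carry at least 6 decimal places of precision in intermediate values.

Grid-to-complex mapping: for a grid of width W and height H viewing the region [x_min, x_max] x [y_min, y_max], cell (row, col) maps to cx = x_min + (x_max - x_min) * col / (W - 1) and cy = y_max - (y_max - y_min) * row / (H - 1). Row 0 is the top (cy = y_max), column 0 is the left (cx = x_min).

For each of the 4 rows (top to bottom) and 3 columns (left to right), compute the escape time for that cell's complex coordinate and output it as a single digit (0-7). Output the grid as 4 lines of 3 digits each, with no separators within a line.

(row=0, col=0): c = -1.0000 + 0.4100i → escape time 7
(row=0, col=1): c = -0.3900 + 0.4100i → escape time 7
(row=0, col=2): c = 0.2200 + 0.4100i → escape time 7
(row=1, col=0): c = -1.0000 + -0.1767i → escape time 7
(row=1, col=1): c = -0.3900 + -0.1767i → escape time 7
(row=1, col=2): c = 0.2200 + -0.1767i → escape time 7
(row=2, col=0): c = -1.0000 + -0.7633i → escape time 3
(row=2, col=1): c = -0.3900 + -0.7633i → escape time 7
(row=2, col=2): c = 0.2200 + -0.7633i → escape time 5
(row=3, col=0): c = -1.0000 + -1.3500i → escape time 2
(row=3, col=1): c = -0.3900 + -1.3500i → escape time 2
(row=3, col=2): c = 0.2200 + -1.3500i → escape time 2

Answer: 777
777
375
222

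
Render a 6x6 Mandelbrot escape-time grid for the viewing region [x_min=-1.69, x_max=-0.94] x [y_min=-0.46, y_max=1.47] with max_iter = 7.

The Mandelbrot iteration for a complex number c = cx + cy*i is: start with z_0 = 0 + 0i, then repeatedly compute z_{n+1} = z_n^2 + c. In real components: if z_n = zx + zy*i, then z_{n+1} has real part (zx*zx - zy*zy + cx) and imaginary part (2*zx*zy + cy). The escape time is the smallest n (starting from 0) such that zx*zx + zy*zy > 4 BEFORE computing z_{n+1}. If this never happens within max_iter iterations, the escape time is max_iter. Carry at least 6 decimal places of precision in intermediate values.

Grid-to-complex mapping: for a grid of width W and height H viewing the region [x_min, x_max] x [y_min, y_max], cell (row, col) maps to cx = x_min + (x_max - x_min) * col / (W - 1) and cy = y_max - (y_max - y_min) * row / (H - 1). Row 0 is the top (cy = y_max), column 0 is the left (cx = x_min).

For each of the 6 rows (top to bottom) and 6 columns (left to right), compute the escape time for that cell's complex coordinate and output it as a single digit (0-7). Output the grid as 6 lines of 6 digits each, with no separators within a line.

(row=0, col=0): c = -1.6900 + 1.4700i → escape time 1
(row=0, col=1): c = -1.5400 + 1.4700i → escape time 1
(row=0, col=2): c = -1.3900 + 1.4700i → escape time 1
(row=0, col=3): c = -1.2400 + 1.4700i → escape time 2
(row=0, col=4): c = -1.0900 + 1.4700i → escape time 2
(row=0, col=5): c = -0.9400 + 1.4700i → escape time 2
(row=1, col=0): c = -1.6900 + 1.0840i → escape time 1
(row=1, col=1): c = -1.5400 + 1.0840i → escape time 2
(row=1, col=2): c = -1.3900 + 1.0840i → escape time 2
(row=1, col=3): c = -1.2400 + 1.0840i → escape time 3
(row=1, col=4): c = -1.0900 + 1.0840i → escape time 3
(row=1, col=5): c = -0.9400 + 1.0840i → escape time 3
(row=2, col=0): c = -1.6900 + 0.6980i → escape time 3
(row=2, col=1): c = -1.5400 + 0.6980i → escape time 3
(row=2, col=2): c = -1.3900 + 0.6980i → escape time 3
(row=2, col=3): c = -1.2400 + 0.6980i → escape time 3
(row=2, col=4): c = -1.0900 + 0.6980i → escape time 3
(row=2, col=5): c = -0.9400 + 0.6980i → escape time 4
(row=3, col=0): c = -1.6900 + 0.3120i → escape time 4
(row=3, col=1): c = -1.5400 + 0.3120i → escape time 4
(row=3, col=2): c = -1.3900 + 0.3120i → escape time 5
(row=3, col=3): c = -1.2400 + 0.3120i → escape time 7
(row=3, col=4): c = -1.0900 + 0.3120i → escape time 7
(row=3, col=5): c = -0.9400 + 0.3120i → escape time 7
(row=4, col=0): c = -1.6900 + -0.0740i → escape time 6
(row=4, col=1): c = -1.5400 + -0.0740i → escape time 7
(row=4, col=2): c = -1.3900 + -0.0740i → escape time 7
(row=4, col=3): c = -1.2400 + -0.0740i → escape time 7
(row=4, col=4): c = -1.0900 + -0.0740i → escape time 7
(row=4, col=5): c = -0.9400 + -0.0740i → escape time 7
(row=5, col=0): c = -1.6900 + -0.4600i → escape time 3
(row=5, col=1): c = -1.5400 + -0.4600i → escape time 3
(row=5, col=2): c = -1.3900 + -0.4600i → escape time 4
(row=5, col=3): c = -1.2400 + -0.4600i → escape time 6
(row=5, col=4): c = -1.0900 + -0.4600i → escape time 5
(row=5, col=5): c = -0.9400 + -0.4600i → escape time 5

Answer: 111222
122333
333334
445777
677777
334655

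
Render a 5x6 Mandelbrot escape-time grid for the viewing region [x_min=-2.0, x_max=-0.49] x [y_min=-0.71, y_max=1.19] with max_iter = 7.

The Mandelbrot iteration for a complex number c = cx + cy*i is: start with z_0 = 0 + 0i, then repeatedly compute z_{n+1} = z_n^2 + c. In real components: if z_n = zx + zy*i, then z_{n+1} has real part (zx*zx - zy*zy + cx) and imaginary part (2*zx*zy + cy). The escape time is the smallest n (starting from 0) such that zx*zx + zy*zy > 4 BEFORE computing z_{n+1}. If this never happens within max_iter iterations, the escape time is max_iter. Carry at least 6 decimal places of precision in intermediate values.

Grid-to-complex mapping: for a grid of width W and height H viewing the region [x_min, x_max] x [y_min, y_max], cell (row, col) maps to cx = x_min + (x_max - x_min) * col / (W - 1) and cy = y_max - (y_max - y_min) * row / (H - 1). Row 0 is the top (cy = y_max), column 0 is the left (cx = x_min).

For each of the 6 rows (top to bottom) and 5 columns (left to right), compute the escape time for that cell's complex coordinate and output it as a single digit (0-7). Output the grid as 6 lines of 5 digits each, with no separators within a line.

Answer: 11233
13345
13767
16777
14777
13347

Derivation:
(row=0, col=0): c = -2.0000 + 1.1900i → escape time 1
(row=0, col=1): c = -1.6225 + 1.1900i → escape time 1
(row=0, col=2): c = -1.2450 + 1.1900i → escape time 2
(row=0, col=3): c = -0.8675 + 1.1900i → escape time 3
(row=0, col=4): c = -0.4900 + 1.1900i → escape time 3
(row=1, col=0): c = -2.0000 + 0.8100i → escape time 1
(row=1, col=1): c = -1.6225 + 0.8100i → escape time 3
(row=1, col=2): c = -1.2450 + 0.8100i → escape time 3
(row=1, col=3): c = -0.8675 + 0.8100i → escape time 4
(row=1, col=4): c = -0.4900 + 0.8100i → escape time 5
(row=2, col=0): c = -2.0000 + 0.4300i → escape time 1
(row=2, col=1): c = -1.6225 + 0.4300i → escape time 3
(row=2, col=2): c = -1.2450 + 0.4300i → escape time 7
(row=2, col=3): c = -0.8675 + 0.4300i → escape time 6
(row=2, col=4): c = -0.4900 + 0.4300i → escape time 7
(row=3, col=0): c = -2.0000 + 0.0500i → escape time 1
(row=3, col=1): c = -1.6225 + 0.0500i → escape time 6
(row=3, col=2): c = -1.2450 + 0.0500i → escape time 7
(row=3, col=3): c = -0.8675 + 0.0500i → escape time 7
(row=3, col=4): c = -0.4900 + 0.0500i → escape time 7
(row=4, col=0): c = -2.0000 + -0.3300i → escape time 1
(row=4, col=1): c = -1.6225 + -0.3300i → escape time 4
(row=4, col=2): c = -1.2450 + -0.3300i → escape time 7
(row=4, col=3): c = -0.8675 + -0.3300i → escape time 7
(row=4, col=4): c = -0.4900 + -0.3300i → escape time 7
(row=5, col=0): c = -2.0000 + -0.7100i → escape time 1
(row=5, col=1): c = -1.6225 + -0.7100i → escape time 3
(row=5, col=2): c = -1.2450 + -0.7100i → escape time 3
(row=5, col=3): c = -0.8675 + -0.7100i → escape time 4
(row=5, col=4): c = -0.4900 + -0.7100i → escape time 7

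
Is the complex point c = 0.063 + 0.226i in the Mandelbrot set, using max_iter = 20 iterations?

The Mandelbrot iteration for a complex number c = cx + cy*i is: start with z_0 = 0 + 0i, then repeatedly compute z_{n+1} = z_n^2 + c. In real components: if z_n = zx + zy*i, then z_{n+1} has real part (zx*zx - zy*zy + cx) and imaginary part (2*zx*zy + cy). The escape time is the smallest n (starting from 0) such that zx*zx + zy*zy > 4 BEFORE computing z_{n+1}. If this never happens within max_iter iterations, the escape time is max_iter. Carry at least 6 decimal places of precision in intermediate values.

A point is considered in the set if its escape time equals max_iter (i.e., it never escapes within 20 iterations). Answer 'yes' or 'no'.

Answer: yes

Derivation:
z_0 = 0 + 0i, c = 0.0630 + 0.2260i
Iter 1: z = 0.0630 + 0.2260i, |z|^2 = 0.0550
Iter 2: z = 0.0159 + 0.2545i, |z|^2 = 0.0650
Iter 3: z = -0.0015 + 0.2341i, |z|^2 = 0.0548
Iter 4: z = 0.0082 + 0.2253i, |z|^2 = 0.0508
Iter 5: z = 0.0123 + 0.2297i, |z|^2 = 0.0529
Iter 6: z = 0.0104 + 0.2317i, |z|^2 = 0.0538
Iter 7: z = 0.0094 + 0.2308i, |z|^2 = 0.0534
Iter 8: z = 0.0098 + 0.2304i, |z|^2 = 0.0532
Iter 9: z = 0.0100 + 0.2305i, |z|^2 = 0.0532
Iter 10: z = 0.0100 + 0.2306i, |z|^2 = 0.0533
Iter 11: z = 0.0099 + 0.2306i, |z|^2 = 0.0533
Iter 12: z = 0.0099 + 0.2306i, |z|^2 = 0.0533
Iter 13: z = 0.0099 + 0.2306i, |z|^2 = 0.0533
Iter 14: z = 0.0099 + 0.2306i, |z|^2 = 0.0533
Iter 15: z = 0.0099 + 0.2306i, |z|^2 = 0.0533
Iter 16: z = 0.0099 + 0.2306i, |z|^2 = 0.0533
Iter 17: z = 0.0099 + 0.2306i, |z|^2 = 0.0533
Iter 18: z = 0.0099 + 0.2306i, |z|^2 = 0.0533
Iter 19: z = 0.0099 + 0.2306i, |z|^2 = 0.0533
Did not escape in 20 iterations → in set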